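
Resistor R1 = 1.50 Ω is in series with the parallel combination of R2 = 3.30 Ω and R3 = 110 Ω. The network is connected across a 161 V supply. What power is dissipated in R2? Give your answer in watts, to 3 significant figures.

3640 W

Collapse R2‖R3 to a single equivalent, reducing the network to two series elements.
R_p = (3.30×110)/(3.30+110) = 3.204 Ω
R_total = 1.50 + 3.204 = 4.704 Ω
I = V / R_total = 161 / 4.704 = 34.23 A
Voltage across the parallel pair: V_p = I × R_p = 34.23 × 3.204 = 109.7 V
With V_p across R2, its power is V_p²/R2.
P_R2 = (109.7)² / 3.30 = 3644 W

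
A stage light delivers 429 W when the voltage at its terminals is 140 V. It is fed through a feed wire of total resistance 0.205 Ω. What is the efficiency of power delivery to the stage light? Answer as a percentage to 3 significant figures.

I = P / V = 429 / 140 = 3.064 A through the feed wire.
P_line = I² R_line = (3.064)² × 0.205 = 1.925 W
P_source = P_load + P_line = 429.0 + 1.925 = 430.9 W
η = P_load / P_source = 429.0 / 430.9 = 0.9955

99.6 %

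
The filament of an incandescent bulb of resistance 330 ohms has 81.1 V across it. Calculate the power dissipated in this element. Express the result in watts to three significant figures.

We know the drop across the element and its resistance — P = V²/R, one step.
P = (81.1 V)² / 330 Ω = 19.93 W

19.9 W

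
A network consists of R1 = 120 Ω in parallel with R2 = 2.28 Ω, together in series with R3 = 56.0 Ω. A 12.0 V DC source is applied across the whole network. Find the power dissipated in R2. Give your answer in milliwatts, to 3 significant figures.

93.2 mW

First find R_p for the parallel pair, then treat R_p + R3 as a series loop.
R_p = (120×2.28)/(120+2.28) = 2.237 Ω
R_total = R_p + 56.0 = 2.237 + 56.0 = 58.24 Ω
I = V / R_total = 12.0 / 58.24 = 0.2061 A
Voltage across the parallel pair: V_p = I × R_p = 0.2061 × 2.237 = 0.4610 V
Use P = V²/R for R2 with V = V_p.
P_R2 = (0.4610)² / 2.28 = 0.09323 W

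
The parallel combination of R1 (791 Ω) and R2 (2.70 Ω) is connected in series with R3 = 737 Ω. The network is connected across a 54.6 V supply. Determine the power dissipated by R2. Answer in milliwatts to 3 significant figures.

14.6 mW

Collapse the R1‖R2 pair into one equivalent R_p; then R_p and R3 form a series string.
R_p = (791×2.70)/(791+2.70) = 2.691 Ω
R_total = R_p + 737 = 2.691 + 737 = 739.7 Ω
I = V / R_total = 54.6 / 739.7 = 0.07381 A
Voltage across the parallel pair: V_p = I × R_p = 0.07381 × 2.691 = 0.1986 V
R2 has V_p across it, so P = V_p²/R2.
P_R2 = (0.1986)² / 2.70 = 0.01461 W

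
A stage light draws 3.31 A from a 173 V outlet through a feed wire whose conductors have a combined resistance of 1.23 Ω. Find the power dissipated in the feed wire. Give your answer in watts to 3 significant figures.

13.5 W

Line loss is just I²R for the cable — we know both I and R_line directly.
The feed wire carries the full 3.31 A.
P_line = I² R_line = (3.310)² × 1.23 = 13.48 W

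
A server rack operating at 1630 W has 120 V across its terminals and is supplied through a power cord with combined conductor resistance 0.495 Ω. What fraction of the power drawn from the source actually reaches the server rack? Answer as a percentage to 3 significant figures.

94.7 %

I = P / V = 1630 / 120 = 13.58 A through the power cord.
P_line = I² R_line = (13.58)² × 0.495 = 91.33 W
P_source = P_load + P_line = 1630 + 91.33 = 1721 W
η = P_load / P_source = 1630 / 1721 = 0.9469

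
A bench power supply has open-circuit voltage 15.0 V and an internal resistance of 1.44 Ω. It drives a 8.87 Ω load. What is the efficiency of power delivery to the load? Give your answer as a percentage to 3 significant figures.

The source delivers εI, of which I²R reaches the load and I²r is lost; since I is common, η = R/(R+r).
η = R / (R + r) = 8.87 / (8.87 + 1.44) = 0.8603

86.0 %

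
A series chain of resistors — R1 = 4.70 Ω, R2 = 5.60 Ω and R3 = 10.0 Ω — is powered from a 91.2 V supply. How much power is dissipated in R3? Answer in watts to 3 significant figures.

In a series string the same current flows through every resistor — find that current, then P = I²R for the one we want.
R_total = 4.70 + 5.60 + 10.0 = 20.30 Ω
I = V / R_total = 91.2 / 20.30 = 4.493 A
P_R3 = I² × R3 = (4.493)² × 10.0 = 201.8 W

202 W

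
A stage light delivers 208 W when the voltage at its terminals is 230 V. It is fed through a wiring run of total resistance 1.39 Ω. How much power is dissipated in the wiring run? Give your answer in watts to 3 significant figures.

The wiring run is a series resistance carrying the load current; its dissipation is I²R_line.
I = P / V = 208 / 230 = 0.9043 A through the wiring run.
P_line = I² R_line = (0.9043)² × 1.39 = 1.137 W

1.14 W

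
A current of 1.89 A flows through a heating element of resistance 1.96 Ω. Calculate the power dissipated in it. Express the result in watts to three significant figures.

Current and resistance are given, so P = I²R is the direct form.
P = (1.890 A)² × 1.96 Ω = 7.001 W

7.00 W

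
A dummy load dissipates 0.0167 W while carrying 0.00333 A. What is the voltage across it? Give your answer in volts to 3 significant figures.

Inverting the appropriate power form: V = P / I.
V = 0.0167 / 0.003330 = 5.015 V

5.02 V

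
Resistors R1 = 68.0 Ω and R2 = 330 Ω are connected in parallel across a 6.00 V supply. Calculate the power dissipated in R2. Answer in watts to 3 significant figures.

Each parallel branch sees the full supply voltage, so P = V²/R applies directly to the target branch.
P_R2 = V² / R2 = (6.00)² / 330 Ω = 0.1091 W

0.109 W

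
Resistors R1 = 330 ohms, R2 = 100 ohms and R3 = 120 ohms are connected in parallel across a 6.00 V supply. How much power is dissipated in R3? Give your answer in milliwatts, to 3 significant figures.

Every branch has 6.00 V across it, so for R3 the power is simply V²/R.
P_R3 = V² / R3 = (6.00)² / 120 Ω = 0.3000 W

300 mW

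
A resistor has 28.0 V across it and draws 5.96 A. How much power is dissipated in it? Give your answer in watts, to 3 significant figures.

With V and I both given, power follows immediately from P = V I.
P = 28.0 V × 5.960 A = 166.9 W

167 W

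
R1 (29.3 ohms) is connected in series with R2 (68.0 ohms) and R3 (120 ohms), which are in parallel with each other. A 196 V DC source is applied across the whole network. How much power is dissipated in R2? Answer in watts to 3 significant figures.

First combine the parallel branches into one equivalent R_p, then R1 + R_p is a series pair.
R_p = (68.0×120)/(68.0+120) = 43.40 Ω
R_total = 29.3 + 43.40 = 72.70 Ω
I = V / R_total = 196 / 72.70 = 2.696 A
Voltage across the parallel pair: V_p = I × R_p = 2.696 × 43.40 = 117.0 V
R2 sees V_p directly, so P = V_p² / R2.
P_R2 = (117.0)² / 68.0 = 201.3 W

201 W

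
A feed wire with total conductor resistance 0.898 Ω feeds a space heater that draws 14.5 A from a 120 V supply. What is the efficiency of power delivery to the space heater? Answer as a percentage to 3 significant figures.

89.1 %

The feed wire carries the full 14.5 A.
P_line = I² R_line = (14.50)² × 0.898 = 188.8 W
P_source = V I = 120 × 14.50 = 1740 W; P_load = 1551 W
η = P_load / P_source = 1551 / 1740 = 0.8915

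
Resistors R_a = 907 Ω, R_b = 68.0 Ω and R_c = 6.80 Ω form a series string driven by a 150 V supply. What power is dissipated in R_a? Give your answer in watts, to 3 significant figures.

21.2 W

Series elements share the same current, so find I first, then use P = I²R.
R_total = 907 + 68.0 + 6.80 = 981.8 Ω
I = V / R_total = 150 / 981.8 = 0.1528 A
P_R_a = I² × R_a = (0.1528)² × 907 = 21.17 W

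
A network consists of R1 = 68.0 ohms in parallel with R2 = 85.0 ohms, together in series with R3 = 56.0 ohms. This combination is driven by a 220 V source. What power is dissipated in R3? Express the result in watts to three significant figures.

308 W

Combine R1 and R2 into their parallel equivalent first, reducing the network to two series resistors.
R_p = (68.0×85.0)/(68.0+85.0) = 37.78 Ω
R_total = R_p + 56.0 = 37.78 + 56.0 = 93.78 Ω
I = V / R_total = 220 / 93.78 = 2.346 A
R3 carries the full series current, so P = I²R.
P_R3 = (2.346)² × 56.0 = 308.2 W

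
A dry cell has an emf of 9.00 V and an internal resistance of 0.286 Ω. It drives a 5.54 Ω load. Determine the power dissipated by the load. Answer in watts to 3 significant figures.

13.2 W

Load and internal resistance form a series loop — compute the loop current, then the load power via I²R.
I = ε / (r + R) = 9.00 / (0.286 + 5.54) = 1.545 A
P_load = I² R = (1.545)² × 5.54 = 13.22 W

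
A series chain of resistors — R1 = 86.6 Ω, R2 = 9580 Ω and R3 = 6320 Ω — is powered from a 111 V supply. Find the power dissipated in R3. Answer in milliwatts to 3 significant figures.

305 mW

Since the resistors are in series they all carry the loop current I = V/R_total; the power in any one is I²R.
R_total = 86.6 + 9580 + 6320 = 15990 Ω
I = V / R_total = 111 / 15990 = 0.006943 A
P_R3 = I² × R3 = (0.006943)² × 6320 = 0.3047 W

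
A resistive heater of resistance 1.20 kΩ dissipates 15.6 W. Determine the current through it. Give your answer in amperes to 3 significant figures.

From P = V I = I²R = V²/R, with the two given quantities we get I = √(P / R).
I = √(15.6 / 1200) = 0.1140 A

0.114 A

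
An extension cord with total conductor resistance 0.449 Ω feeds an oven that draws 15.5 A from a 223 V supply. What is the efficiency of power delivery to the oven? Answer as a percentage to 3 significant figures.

The extension cord carries the full 15.5 A.
P_line = I² R_line = (15.50)² × 0.449 = 107.9 W
P_source = V I = 223 × 15.50 = 3456 W; P_load = 3349 W
η = P_load / P_source = 3349 / 3456 = 0.9688

96.9 %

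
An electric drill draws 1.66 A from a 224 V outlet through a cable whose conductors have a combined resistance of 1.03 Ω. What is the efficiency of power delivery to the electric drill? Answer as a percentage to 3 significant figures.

99.2 %

The cable carries the full 1.66 A.
P_line = I² R_line = (1.660)² × 1.03 = 2.838 W
P_source = V I = 224 × 1.660 = 371.8 W; P_load = 369.0 W
η = P_load / P_source = 369.0 / 371.8 = 0.9924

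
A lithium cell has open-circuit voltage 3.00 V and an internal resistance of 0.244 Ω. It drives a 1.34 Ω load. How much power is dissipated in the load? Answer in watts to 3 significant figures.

With r and R in series, I = ε/(r+R); the load dissipates I²R.
I = ε / (r + R) = 3.00 / (0.244 + 1.34) = 1.894 A
P_load = I² R = (1.894)² × 1.34 = 4.807 W

4.81 W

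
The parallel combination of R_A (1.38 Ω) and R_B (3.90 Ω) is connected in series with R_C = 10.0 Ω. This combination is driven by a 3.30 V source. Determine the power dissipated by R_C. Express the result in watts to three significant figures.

0.897 W

Reduce the parallel combination to a single R_p; the circuit then becomes R_p in series with the remaining resistor.
R_p = (1.38×3.90)/(1.38+3.90) = 1.019 Ω
R_total = R_p + 10.0 = 1.019 + 10.0 = 11.02 Ω
I = V / R_total = 3.30 / 11.02 = 0.2995 A
R_C is the series element, so its power is I²R.
P_R_C = (0.2995)² × 10.0 = 0.8968 W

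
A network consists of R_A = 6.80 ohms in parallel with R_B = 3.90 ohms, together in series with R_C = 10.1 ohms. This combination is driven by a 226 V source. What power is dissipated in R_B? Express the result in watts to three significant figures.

Reduce the parallel combination to a single R_p; the circuit then becomes R_p in series with the remaining resistor.
R_p = (6.80×3.90)/(6.80+3.90) = 2.479 Ω
R_total = R_p + 10.1 = 2.479 + 10.1 = 12.58 Ω
I = V / R_total = 226 / 12.58 = 17.97 A
Voltage across the parallel pair: V_p = I × R_p = 17.97 × 2.479 = 44.53 V
R_B sits across V_p; its power is V_p²/R.
P_R_B = (44.53)² / 3.90 = 508.5 W

508 W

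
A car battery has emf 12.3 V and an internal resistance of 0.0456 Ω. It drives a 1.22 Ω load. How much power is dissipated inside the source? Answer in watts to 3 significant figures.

4.31 W

The source's internal resistance is just another series element carrying I; its dissipation is I²r.
I = ε / (r + R) = 12.3 / (0.0456 + 1.22) = 9.719 A
P_int = I² r = (9.719)² × 0.0456 = 4.307 W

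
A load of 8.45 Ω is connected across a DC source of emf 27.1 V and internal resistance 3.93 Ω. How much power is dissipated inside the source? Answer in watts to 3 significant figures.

18.8 W

The source's internal resistance is just another series element carrying I; its dissipation is I²r.
I = ε / (r + R) = 27.1 / (3.93 + 8.45) = 2.189 A
P_int = I² r = (2.189)² × 3.93 = 18.83 W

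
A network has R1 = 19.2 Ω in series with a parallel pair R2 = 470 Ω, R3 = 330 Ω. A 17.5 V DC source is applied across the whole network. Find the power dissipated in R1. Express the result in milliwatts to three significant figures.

130 mW

Reduce the parallel pair to R_p first; the network is then a simple series string.
R_p = (470×330)/(470+330) = 193.9 Ω
R_total = 19.2 + 193.9 = 213.1 Ω
I = V / R_total = 17.5 / 213.1 = 0.08213 A
The full supply current passes through R1: P = I²R.
P_R1 = (0.08213)² × 19.2 = 0.1295 W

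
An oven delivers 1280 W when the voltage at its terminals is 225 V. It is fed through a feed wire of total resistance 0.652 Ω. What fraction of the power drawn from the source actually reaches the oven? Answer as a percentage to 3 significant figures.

I = P / V = 1280 / 225 = 5.689 A through the feed wire.
P_line = I² R_line = (5.689)² × 0.652 = 21.10 W
P_source = P_load + P_line = 1280 + 21.10 = 1301 W
η = P_load / P_source = 1280 / 1301 = 0.9838

98.4 %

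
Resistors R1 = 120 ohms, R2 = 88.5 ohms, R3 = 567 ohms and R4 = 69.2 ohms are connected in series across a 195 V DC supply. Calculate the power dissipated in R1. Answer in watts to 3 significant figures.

6.40 W

Series elements share the same current, so find I first, then use P = I²R.
R_total = 120 + 88.5 + 567 + 69.2 = 844.7 Ω
I = V / R_total = 195 / 844.7 = 0.2309 A
P_R1 = I² × R1 = (0.2309)² × 120 = 6.395 W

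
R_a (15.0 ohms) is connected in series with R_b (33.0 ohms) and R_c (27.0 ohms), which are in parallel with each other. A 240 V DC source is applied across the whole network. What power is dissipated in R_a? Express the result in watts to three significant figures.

970 W

First combine the parallel branches into one equivalent R_p, then R_a + R_p is a series pair.
R_p = (33.0×27.0)/(33.0+27.0) = 14.85 Ω
R_total = 15.0 + 14.85 = 29.85 Ω
I = V / R_total = 240 / 29.85 = 8.040 A
R_a is in the main series path, so its power is I²R_a.
P_R_a = (8.040)² × 15.0 = 969.7 W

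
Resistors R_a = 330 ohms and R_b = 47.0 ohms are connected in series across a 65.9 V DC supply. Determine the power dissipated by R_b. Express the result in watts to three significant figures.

The current is common to all series resistors; compute it, then apply P = I²R for the target.
R_total = 330 + 47.0 = 377.0 Ω
I = V / R_total = 65.9 / 377.0 = 0.1748 A
P_R_b = I² × R_b = (0.1748)² × 47.0 = 1.436 W

1.44 W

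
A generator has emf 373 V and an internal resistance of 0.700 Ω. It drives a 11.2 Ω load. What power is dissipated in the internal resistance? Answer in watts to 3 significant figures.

r is in series with the load, so it carries the full circuit current — the loss in it is I²r.
I = ε / (r + R) = 373 / (0.700 + 11.2) = 31.34 A
P_int = I² r = (31.34)² × 0.700 = 687.7 W

688 W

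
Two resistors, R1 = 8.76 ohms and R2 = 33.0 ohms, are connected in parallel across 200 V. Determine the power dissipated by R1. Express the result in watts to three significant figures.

4570 W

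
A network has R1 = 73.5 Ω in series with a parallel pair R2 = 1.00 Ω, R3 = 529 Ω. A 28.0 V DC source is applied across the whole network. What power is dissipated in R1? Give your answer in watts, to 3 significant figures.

10.4 W

Reduce the parallel pair to R_p first; the network is then a simple series string.
R_p = (1.00×529)/(1.00+529) = 0.9981 Ω
R_total = 73.5 + 0.9981 = 74.50 Ω
I = V / R_total = 28.0 / 74.50 = 0.3758 A
All the current flows through R1; use P = I²R.
P_R1 = (0.3758)² × 73.5 = 10.38 W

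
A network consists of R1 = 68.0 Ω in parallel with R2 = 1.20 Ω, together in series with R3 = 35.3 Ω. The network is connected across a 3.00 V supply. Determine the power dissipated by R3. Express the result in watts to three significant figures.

Collapse the R1‖R2 pair into one equivalent R_p; then R_p and R3 form a series string.
R_p = (68.0×1.20)/(68.0+1.20) = 1.179 Ω
R_total = R_p + 35.3 = 1.179 + 35.3 = 36.48 Ω
I = V / R_total = 3.00 / 36.48 = 0.08224 A
R3 is the series element, so its power is I²R.
P_R3 = (0.08224)² × 35.3 = 0.2387 W

0.239 W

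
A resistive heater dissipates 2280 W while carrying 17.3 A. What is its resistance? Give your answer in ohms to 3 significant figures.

From P = V I = I²R = V²/R, with the two given quantities we get R = P / I².
R = 2280 / (17.30)² = 7.618 Ω

7.62 Ω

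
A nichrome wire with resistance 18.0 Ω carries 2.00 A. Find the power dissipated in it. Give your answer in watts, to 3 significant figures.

72.0 W

The current through and the resistance of the element are both given; use P = I²R.
P = (2.000 A)² × 18.0 Ω = 72.00 W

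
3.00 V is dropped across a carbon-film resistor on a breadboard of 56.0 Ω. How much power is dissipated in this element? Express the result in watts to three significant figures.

0.161 W

With V across and R both known, P = V²/R gives the dissipation directly.
P = (3.00 V)² / 56.0 Ω = 0.1607 W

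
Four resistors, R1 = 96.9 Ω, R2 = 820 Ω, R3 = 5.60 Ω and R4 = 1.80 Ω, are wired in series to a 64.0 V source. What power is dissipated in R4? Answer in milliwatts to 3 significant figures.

Since the resistors are in series they all carry the loop current I = V/R_total; the power in any one is I²R.
R_total = 96.9 + 820 + 5.60 + 1.80 = 924.3 Ω
I = V / R_total = 64.0 / 924.3 = 0.06924 A
P_R4 = I² × R4 = (0.06924)² × 1.80 = 0.008630 W

8.63 mW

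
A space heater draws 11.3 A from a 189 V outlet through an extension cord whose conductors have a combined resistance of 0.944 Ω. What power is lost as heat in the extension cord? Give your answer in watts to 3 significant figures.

The extension cord and load are in series, so the same current flows in both; the loss is I²R_line.
The extension cord carries the full 11.3 A.
P_line = I² R_line = (11.30)² × 0.944 = 120.5 W

121 W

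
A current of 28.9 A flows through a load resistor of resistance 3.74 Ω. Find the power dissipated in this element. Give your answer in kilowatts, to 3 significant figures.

3.12 kW

Knowing I and R, the power is just I²R — no need to find V first.
P = (28.90 A)² × 3.74 Ω = 3124 W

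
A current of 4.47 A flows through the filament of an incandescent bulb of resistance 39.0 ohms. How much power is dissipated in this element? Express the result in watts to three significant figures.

Knowing I and R, the power is just I²R — no need to find V first.
P = (4.470 A)² × 39.0 Ω = 779.3 W

779 W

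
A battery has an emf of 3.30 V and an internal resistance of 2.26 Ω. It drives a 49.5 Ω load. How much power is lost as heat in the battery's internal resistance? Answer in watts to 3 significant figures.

r is in series with the load, so it carries the full circuit current — the loss in it is I²r.
I = ε / (r + R) = 3.30 / (2.26 + 49.5) = 0.06376 A
P_int = I² r = (0.06376)² × 2.26 = 0.009186 W

0.00919 W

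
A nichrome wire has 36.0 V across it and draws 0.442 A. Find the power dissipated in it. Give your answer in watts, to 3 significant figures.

15.9 W

Both the voltage across and the current through the element are known, so P = V I applies directly.
P = 36.0 V × 0.4420 A = 15.91 W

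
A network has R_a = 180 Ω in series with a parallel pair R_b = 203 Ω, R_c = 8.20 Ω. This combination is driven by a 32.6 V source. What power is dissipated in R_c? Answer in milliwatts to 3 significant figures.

228 mW

Reduce the parallel pair to R_p first; the network is then a simple series string.
R_p = (203×8.20)/(203+8.20) = 7.882 Ω
R_total = 180 + 7.882 = 187.9 Ω
I = V / R_total = 32.6 / 187.9 = 0.1735 A
Voltage across the parallel pair: V_p = I × R_p = 0.1735 × 7.882 = 1.368 V
R_c is across V_p, so use P = V²/R for that branch.
P_R_c = (1.368)² / 8.20 = 0.2281 W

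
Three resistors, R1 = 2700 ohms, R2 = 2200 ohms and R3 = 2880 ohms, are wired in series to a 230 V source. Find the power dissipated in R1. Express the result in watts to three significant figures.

2.36 W

The current is common to all series resistors; compute it, then apply P = I²R for the target.
R_total = 2700 + 2200 + 2880 = 7780 Ω
I = V / R_total = 230 / 7780 = 0.02956 A
P_R1 = I² × R1 = (0.02956)² × 2700 = 2.360 W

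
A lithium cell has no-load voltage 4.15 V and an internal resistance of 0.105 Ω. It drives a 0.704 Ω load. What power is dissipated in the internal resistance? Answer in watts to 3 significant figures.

The internal resistance carries the same current as the load; P_int = I²r.
I = ε / (r + R) = 4.15 / (0.105 + 0.704) = 5.130 A
P_int = I² r = (5.130)² × 0.105 = 2.763 W

2.76 W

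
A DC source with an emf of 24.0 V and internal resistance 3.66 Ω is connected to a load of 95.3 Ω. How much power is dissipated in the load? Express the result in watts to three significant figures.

5.61 W

Find the circuit current first, then P = I²R for the load (series elements share I).
I = ε / (r + R) = 24.0 / (3.66 + 95.3) = 0.2425 A
P_load = I² R = (0.2425)² × 95.3 = 5.605 W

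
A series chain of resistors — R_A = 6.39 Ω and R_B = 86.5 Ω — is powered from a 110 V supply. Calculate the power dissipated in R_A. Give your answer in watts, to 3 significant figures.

Series elements share the same current, so find I first, then use P = I²R.
R_total = 6.39 + 86.5 = 92.89 Ω
I = V / R_total = 110 / 92.89 = 1.184 A
P_R_A = I² × R_A = (1.184)² × 6.39 = 8.961 W

8.96 W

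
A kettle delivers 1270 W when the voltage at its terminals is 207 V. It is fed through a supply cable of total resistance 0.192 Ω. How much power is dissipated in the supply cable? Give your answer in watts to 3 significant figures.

7.23 W

Only the current and the line resistance are needed for the I²R loss.
I = P / V = 1270 / 207 = 6.135 A through the supply cable.
P_line = I² R_line = (6.135)² × 0.192 = 7.227 W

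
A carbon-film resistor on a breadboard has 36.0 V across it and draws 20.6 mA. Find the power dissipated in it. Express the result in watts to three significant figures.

Both the voltage across and the current through the element are known, so P = V I applies directly.
P = 36.0 V × 0.02060 A = 0.7416 W

0.742 W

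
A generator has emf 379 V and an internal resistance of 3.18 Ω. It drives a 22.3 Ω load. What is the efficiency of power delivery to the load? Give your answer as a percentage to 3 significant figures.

The source delivers εI, of which I²R reaches the load and I²r is lost; since I is common, η = R/(R+r).
η = R / (R + r) = 22.3 / (22.3 + 3.18) = 0.8752

87.5 %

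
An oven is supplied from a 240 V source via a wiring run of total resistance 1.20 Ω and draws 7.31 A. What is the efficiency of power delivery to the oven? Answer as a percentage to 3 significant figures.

The wiring run carries the full 7.31 A.
P_line = I² R_line = (7.310)² × 1.20 = 64.12 W
P_source = V I = 240 × 7.310 = 1754 W; P_load = 1690 W
η = P_load / P_source = 1690 / 1754 = 0.9635

96.3 %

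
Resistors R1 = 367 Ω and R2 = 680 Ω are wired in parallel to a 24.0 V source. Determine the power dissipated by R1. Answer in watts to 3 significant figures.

Every branch has 24.0 V across it, so for R1 the power is simply V²/R.
P_R1 = V² / R1 = (24.0)² / 367 Ω = 1.569 W

1.57 W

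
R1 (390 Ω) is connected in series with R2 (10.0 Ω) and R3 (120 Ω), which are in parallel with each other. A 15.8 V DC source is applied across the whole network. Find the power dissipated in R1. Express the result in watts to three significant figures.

First combine the parallel branches into one equivalent R_p, then R1 + R_p is a series pair.
R_p = (10.0×120)/(10.0+120) = 9.231 Ω
R_total = 390 + 9.231 = 399.2 Ω
I = V / R_total = 15.8 / 399.2 = 0.03958 A
R1 carries the full series current, so P = I²R.
P_R1 = (0.03958)² × 390 = 0.6108 W

0.611 W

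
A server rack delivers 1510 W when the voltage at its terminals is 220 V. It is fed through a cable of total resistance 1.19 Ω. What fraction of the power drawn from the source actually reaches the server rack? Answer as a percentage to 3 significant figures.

96.4 %

I = P / V = 1510 / 220 = 6.864 A through the cable.
P_line = I² R_line = (6.864)² × 1.19 = 56.06 W
P_source = P_load + P_line = 1510 + 56.06 = 1566 W
η = P_load / P_source = 1510 / 1566 = 0.9642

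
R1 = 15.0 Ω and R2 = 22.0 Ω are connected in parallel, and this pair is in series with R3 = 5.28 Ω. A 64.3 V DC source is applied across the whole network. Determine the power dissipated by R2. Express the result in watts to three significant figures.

Reduce the parallel combination to a single R_p; the circuit then becomes R_p in series with the remaining resistor.
R_p = (15.0×22.0)/(15.0+22.0) = 8.919 Ω
R_total = R_p + 5.28 = 8.919 + 5.28 = 14.20 Ω
I = V / R_total = 64.3 / 14.20 = 4.529 A
Voltage across the parallel pair: V_p = I × R_p = 4.529 × 8.919 = 40.39 V
R2 sits across V_p; its power is V_p²/R.
P_R2 = (40.39)² / 22.0 = 74.15 W

74.2 W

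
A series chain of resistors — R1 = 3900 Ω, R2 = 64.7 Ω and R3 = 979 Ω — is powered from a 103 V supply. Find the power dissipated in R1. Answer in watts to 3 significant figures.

1.69 W

In a series string the same current flows through every resistor — find that current, then P = I²R for the one we want.
R_total = 3900 + 64.7 + 979 = 4944 Ω
I = V / R_total = 103 / 4944 = 0.02083 A
P_R1 = I² × R1 = (0.02083)² × 3900 = 1.693 W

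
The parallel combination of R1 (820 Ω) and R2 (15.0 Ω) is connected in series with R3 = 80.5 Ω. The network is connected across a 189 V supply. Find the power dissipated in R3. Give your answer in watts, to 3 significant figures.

317 W

Combine R1 and R2 into their parallel equivalent first, reducing the network to two series resistors.
R_p = (820×15.0)/(820+15.0) = 14.73 Ω
R_total = R_p + 80.5 = 14.73 + 80.5 = 95.23 Ω
I = V / R_total = 189 / 95.23 = 1.985 A
R3 is the series element, so its power is I²R.
P_R3 = (1.985)² × 80.5 = 317.1 W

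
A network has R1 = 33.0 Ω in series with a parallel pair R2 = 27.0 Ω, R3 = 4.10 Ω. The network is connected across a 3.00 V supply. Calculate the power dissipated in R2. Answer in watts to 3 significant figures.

0.00316 W

First combine the parallel branches into one equivalent R_p, then R1 + R_p is a series pair.
R_p = (27.0×4.10)/(27.0+4.10) = 3.559 Ω
R_total = 33.0 + 3.559 = 36.56 Ω
I = V / R_total = 3.00 / 36.56 = 0.08206 A
Voltage across the parallel pair: V_p = I × R_p = 0.08206 × 3.559 = 0.2921 V
With V_p across R2, its power is V_p²/R2.
P_R2 = (0.2921)² / 27.0 = 0.003160 W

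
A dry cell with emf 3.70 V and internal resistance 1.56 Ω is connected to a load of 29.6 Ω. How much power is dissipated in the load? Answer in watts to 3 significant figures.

With r and R in series, I = ε/(r+R); the load dissipates I²R.
I = ε / (r + R) = 3.70 / (1.56 + 29.6) = 0.1187 A
P_load = I² R = (0.1187)² × 29.6 = 0.4173 W

0.417 W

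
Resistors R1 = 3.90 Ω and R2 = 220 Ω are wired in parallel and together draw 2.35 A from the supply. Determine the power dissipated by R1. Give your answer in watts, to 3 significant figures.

The branches share the same voltage, but only the total current is given — find V from the equivalent resistance first.
1/R_eq = 1/3.90 + 1/220 ⇒ R_eq = 3.832 Ω
V = I_total × R_eq = 2.350 × 3.832 = 9.005 V
P_R1 = V² / R1 = (9.005)² / 3.90 = 20.79 W

20.8 W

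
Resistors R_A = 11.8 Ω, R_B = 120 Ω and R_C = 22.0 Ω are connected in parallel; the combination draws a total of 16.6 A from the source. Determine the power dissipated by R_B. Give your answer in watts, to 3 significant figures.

Parallel branches share V, not I — compute V via R_eq, then use V²/R for the target branch.
1/R_eq = 1/11.8 + 1/120 + 1/22.0 ⇒ R_eq = 7.218 Ω
V = I_total × R_eq = 16.60 × 7.218 = 119.8 V
P_R_B = V² / R_B = (119.8)² / 120 = 119.7 W

120 W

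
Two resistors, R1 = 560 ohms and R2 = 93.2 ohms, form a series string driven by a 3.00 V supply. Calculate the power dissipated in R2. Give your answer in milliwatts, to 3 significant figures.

In a series string the same current flows through every resistor — find that current, then P = I²R for the one we want.
R_total = 560 + 93.2 = 653.2 Ω
I = V / R_total = 3.00 / 653.2 = 0.004593 A
P_R2 = I² × R2 = (0.004593)² × 93.2 = 0.001966 W

1.97 mW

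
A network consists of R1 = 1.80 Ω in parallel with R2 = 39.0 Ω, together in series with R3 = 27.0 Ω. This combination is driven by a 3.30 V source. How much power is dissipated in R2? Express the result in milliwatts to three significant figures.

1.00 mW

First find R_p for the parallel pair, then treat R_p + R3 as a series loop.
R_p = (1.80×39.0)/(1.80+39.0) = 1.721 Ω
R_total = R_p + 27.0 = 1.721 + 27.0 = 28.72 Ω
I = V / R_total = 3.30 / 28.72 = 0.1149 A
Voltage across the parallel pair: V_p = I × R_p = 0.1149 × 1.721 = 0.1977 V
Use P = V²/R for R2 with V = V_p.
P_R2 = (0.1977)² / 39.0 = 0.001002 W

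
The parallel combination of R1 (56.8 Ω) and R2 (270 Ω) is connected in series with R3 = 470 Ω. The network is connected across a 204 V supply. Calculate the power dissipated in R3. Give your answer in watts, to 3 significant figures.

First find R_p for the parallel pair, then treat R_p + R3 as a series loop.
R_p = (56.8×270)/(56.8+270) = 46.93 Ω
R_total = R_p + 470 = 46.93 + 470 = 516.9 Ω
I = V / R_total = 204 / 516.9 = 0.3946 A
R3 carries the full series current, so P = I²R.
P_R3 = (0.3946)² × 470 = 73.20 W

73.2 W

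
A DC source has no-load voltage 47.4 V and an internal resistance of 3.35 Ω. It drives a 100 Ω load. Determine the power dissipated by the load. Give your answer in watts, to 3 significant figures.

With r and R in series, I = ε/(r+R); the load dissipates I²R.
I = ε / (r + R) = 47.4 / (3.35 + 100) = 0.4586 A
P_load = I² R = (0.4586)² × 100 = 21.03 W

21.0 W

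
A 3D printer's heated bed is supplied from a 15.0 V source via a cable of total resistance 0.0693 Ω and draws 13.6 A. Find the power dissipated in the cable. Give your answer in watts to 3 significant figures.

Only the current and the line resistance are needed for the I²R loss.
The cable carries the full 13.6 A.
P_line = I² R_line = (13.60)² × 0.0693 = 12.82 W

12.8 W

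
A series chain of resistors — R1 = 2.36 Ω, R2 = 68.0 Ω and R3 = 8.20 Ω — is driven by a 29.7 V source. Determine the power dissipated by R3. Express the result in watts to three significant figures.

1.17 W

In a series string the same current flows through every resistor — find that current, then P = I²R for the one we want.
R_total = 2.36 + 68.0 + 8.20 = 78.56 Ω
I = V / R_total = 29.7 / 78.56 = 0.3781 A
P_R3 = I² × R3 = (0.3781)² × 8.20 = 1.172 W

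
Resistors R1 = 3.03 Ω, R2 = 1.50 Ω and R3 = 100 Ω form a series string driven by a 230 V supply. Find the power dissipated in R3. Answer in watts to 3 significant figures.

484 W

Since the resistors are in series they all carry the loop current I = V/R_total; the power in any one is I²R.
R_total = 3.03 + 1.50 + 100 = 104.5 Ω
I = V / R_total = 230 / 104.5 = 2.200 A
P_R3 = I² × R3 = (2.200)² × 100 = 484.1 W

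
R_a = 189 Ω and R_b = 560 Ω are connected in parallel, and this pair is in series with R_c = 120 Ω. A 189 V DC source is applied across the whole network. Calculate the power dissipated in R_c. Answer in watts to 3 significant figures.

Collapse the R_a‖R_b pair into one equivalent R_p; then R_p and R_c form a series string.
R_p = (189×560)/(189+560) = 141.3 Ω
R_total = R_p + 120 = 141.3 + 120 = 261.3 Ω
I = V / R_total = 189 / 261.3 = 0.7233 A
R_c is the series element, so its power is I²R.
P_R_c = (0.7233)² × 120 = 62.78 W

62.8 W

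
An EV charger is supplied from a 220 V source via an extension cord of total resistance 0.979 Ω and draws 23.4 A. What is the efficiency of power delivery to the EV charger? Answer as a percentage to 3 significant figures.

89.6 %

The extension cord carries the full 23.4 A.
P_line = I² R_line = (23.40)² × 0.979 = 536.1 W
P_source = V I = 220 × 23.40 = 5148 W; P_load = 4612 W
η = P_load / P_source = 4612 / 5148 = 0.8959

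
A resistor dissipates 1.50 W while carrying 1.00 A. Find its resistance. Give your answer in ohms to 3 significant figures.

1.50 Ω

Inverting the appropriate power form: R = P / I².
R = 1.50 / (1.000)² = 1.500 Ω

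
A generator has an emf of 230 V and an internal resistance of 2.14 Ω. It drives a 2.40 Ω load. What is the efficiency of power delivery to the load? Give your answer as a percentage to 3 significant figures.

η = P_load/(P_load+P_int) = I²R/(I²R+I²r) = R/(R+r) — the I² cancels for series elements.
η = R / (R + r) = 2.40 / (2.40 + 2.14) = 0.5286

52.9 %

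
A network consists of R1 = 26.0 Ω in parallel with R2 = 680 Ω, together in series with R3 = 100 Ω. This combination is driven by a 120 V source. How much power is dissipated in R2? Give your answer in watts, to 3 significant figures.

0.849 W

Reduce the parallel combination to a single R_p; the circuit then becomes R_p in series with the remaining resistor.
R_p = (26.0×680)/(26.0+680) = 25.04 Ω
R_total = R_p + 100 = 25.04 + 100 = 125.0 Ω
I = V / R_total = 120 / 125.0 = 0.9597 A
Voltage across the parallel pair: V_p = I × R_p = 0.9597 × 25.04 = 24.03 V
R2 sits across V_p; its power is V_p²/R.
P_R2 = (24.03)² / 680 = 0.8494 W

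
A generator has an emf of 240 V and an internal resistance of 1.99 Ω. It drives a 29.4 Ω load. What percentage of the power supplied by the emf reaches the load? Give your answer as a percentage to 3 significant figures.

93.7 %

Both r and R carry the same current, so the power split is just the resistance split: η = R/(R+r).
η = R / (R + r) = 29.4 / (29.4 + 1.99) = 0.9366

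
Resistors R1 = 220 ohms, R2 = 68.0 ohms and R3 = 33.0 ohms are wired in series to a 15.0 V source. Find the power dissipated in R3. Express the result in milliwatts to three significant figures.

72.1 mW

Since the resistors are in series they all carry the loop current I = V/R_total; the power in any one is I²R.
R_total = 220 + 68.0 + 33.0 = 321.0 Ω
I = V / R_total = 15.0 / 321.0 = 0.04673 A
P_R3 = I² × R3 = (0.04673)² × 33.0 = 0.07206 W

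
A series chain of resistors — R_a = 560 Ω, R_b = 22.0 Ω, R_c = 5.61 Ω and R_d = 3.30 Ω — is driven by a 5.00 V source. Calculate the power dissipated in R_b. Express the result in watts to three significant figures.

Every series element carries the same I. Get I from the total resistance, then P = I² × R_b.
R_total = 560 + 22.0 + 5.61 + 3.30 = 590.9 Ω
I = V / R_total = 5.00 / 590.9 = 0.008462 A
P_R_b = I² × R_b = (0.008462)² × 22.0 = 0.001575 W

0.00158 W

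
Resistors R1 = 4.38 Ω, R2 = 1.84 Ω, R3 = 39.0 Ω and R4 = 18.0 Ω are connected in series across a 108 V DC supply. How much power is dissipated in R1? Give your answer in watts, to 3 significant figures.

Every series element carries the same I. Get I from the total resistance, then P = I² × R1.
R_total = 4.38 + 1.84 + 39.0 + 18.0 = 63.22 Ω
I = V / R_total = 108 / 63.22 = 1.708 A
P_R1 = I² × R1 = (1.708)² × 4.38 = 12.78 W

12.8 W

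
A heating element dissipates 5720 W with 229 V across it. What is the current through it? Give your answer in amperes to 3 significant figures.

The two known quantities fix the third via I = P / V.
I = 5720 / 229 = 24.98 A

25.0 A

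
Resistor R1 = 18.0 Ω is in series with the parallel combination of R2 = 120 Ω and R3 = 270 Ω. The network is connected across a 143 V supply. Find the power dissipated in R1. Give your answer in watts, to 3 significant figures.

36.0 W

Collapse R2‖R3 to a single equivalent, reducing the network to two series elements.
R_p = (120×270)/(120+270) = 83.08 Ω
R_total = 18.0 + 83.08 = 101.1 Ω
I = V / R_total = 143 / 101.1 = 1.415 A
R1 is in the main series path, so its power is I²R1.
P_R1 = (1.415)² × 18.0 = 36.03 W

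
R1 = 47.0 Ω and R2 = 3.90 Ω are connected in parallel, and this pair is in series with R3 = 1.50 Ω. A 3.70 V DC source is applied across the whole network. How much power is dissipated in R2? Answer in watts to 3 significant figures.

Combine R1 and R2 into their parallel equivalent first, reducing the network to two series resistors.
R_p = (47.0×3.90)/(47.0+3.90) = 3.601 Ω
R_total = R_p + 1.50 = 3.601 + 1.50 = 5.101 Ω
I = V / R_total = 3.70 / 5.101 = 0.7253 A
Voltage across the parallel pair: V_p = I × R_p = 0.7253 × 3.601 = 2.612 V
R2 has V_p across it, so P = V_p²/R2.
P_R2 = (2.612)² / 3.90 = 1.749 W

1.75 W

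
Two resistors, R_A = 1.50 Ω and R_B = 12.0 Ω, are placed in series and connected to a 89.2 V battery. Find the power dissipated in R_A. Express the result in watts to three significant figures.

65.5 W

Since the resistors are in series they all carry the loop current I = V/R_total; the power in any one is I²R.
R_total = 1.50 + 12.0 = 13.50 Ω
I = V / R_total = 89.2 / 13.50 = 6.607 A
P_R_A = I² × R_A = (6.607)² × 1.50 = 65.49 W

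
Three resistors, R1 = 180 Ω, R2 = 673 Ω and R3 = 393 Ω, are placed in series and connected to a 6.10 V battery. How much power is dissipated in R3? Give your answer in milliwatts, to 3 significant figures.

9.42 mW

The current is common to all series resistors; compute it, then apply P = I²R for the target.
R_total = 180 + 673 + 393 = 1246 Ω
I = V / R_total = 6.10 / 1246 = 0.004896 A
P_R3 = I² × R3 = (0.004896)² × 393 = 0.009419 W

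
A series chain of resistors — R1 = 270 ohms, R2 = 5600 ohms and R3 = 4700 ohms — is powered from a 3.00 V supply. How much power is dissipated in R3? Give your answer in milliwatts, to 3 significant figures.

0.379 mW

Every series element carries the same I. Get I from the total resistance, then P = I² × R3.
R_total = 270 + 5600 + 4700 = 10570 Ω
I = V / R_total = 3.00 / 10570 = 0.0002838 A
P_R3 = I² × R3 = (0.0002838)² × 4700 = 0.0003786 W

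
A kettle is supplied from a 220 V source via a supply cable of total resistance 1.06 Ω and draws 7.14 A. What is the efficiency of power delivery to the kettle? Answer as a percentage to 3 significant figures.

The supply cable carries the full 7.14 A.
P_line = I² R_line = (7.140)² × 1.06 = 54.04 W
P_source = V I = 220 × 7.140 = 1571 W; P_load = 1517 W
η = P_load / P_source = 1517 / 1571 = 0.9656

96.6 %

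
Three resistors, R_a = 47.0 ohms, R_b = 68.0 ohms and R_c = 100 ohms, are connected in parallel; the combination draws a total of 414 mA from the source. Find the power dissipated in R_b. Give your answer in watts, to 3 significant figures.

1.19 W

Parallel branches share V, not I — compute V via R_eq, then use V²/R for the target branch.
1/R_eq = 1/47.0 + 1/68.0 + 1/100 ⇒ R_eq = 21.75 Ω
V = I_total × R_eq = 0.4140 × 21.75 = 9.003 V
P_R_b = V² / R_b = (9.003)² / 68.0 = 1.192 W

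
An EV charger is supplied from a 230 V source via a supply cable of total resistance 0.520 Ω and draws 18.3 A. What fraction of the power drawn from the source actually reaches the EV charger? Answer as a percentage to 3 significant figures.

The supply cable carries the full 18.3 A.
P_line = I² R_line = (18.30)² × 0.520 = 174.1 W
P_source = V I = 230 × 18.30 = 4209 W; P_load = 4035 W
η = P_load / P_source = 4035 / 4209 = 0.9586

95.9 %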